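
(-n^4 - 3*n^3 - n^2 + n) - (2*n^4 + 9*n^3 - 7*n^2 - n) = -3*n^4 - 12*n^3 + 6*n^2 + 2*n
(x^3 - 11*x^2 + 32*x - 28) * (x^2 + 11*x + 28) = x^5 - 61*x^3 + 16*x^2 + 588*x - 784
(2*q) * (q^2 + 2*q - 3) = 2*q^3 + 4*q^2 - 6*q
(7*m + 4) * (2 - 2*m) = -14*m^2 + 6*m + 8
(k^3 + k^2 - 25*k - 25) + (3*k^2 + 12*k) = k^3 + 4*k^2 - 13*k - 25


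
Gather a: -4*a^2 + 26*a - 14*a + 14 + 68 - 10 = -4*a^2 + 12*a + 72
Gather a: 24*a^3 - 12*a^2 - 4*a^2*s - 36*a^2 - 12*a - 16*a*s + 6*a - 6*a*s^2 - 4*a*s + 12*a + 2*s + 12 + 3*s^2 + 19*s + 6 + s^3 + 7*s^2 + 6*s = 24*a^3 + a^2*(-4*s - 48) + a*(-6*s^2 - 20*s + 6) + s^3 + 10*s^2 + 27*s + 18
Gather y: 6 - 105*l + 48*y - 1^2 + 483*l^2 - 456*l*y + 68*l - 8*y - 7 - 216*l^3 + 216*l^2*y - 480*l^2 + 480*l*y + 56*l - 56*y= -216*l^3 + 3*l^2 + 19*l + y*(216*l^2 + 24*l - 16) - 2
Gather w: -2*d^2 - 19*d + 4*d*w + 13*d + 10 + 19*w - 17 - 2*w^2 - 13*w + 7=-2*d^2 - 6*d - 2*w^2 + w*(4*d + 6)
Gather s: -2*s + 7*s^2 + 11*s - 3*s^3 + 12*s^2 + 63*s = -3*s^3 + 19*s^2 + 72*s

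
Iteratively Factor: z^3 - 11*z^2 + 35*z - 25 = (z - 5)*(z^2 - 6*z + 5) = (z - 5)^2*(z - 1)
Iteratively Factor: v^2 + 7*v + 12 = (v + 3)*(v + 4)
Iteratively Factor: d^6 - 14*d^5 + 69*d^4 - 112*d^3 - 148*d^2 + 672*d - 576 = (d - 2)*(d^5 - 12*d^4 + 45*d^3 - 22*d^2 - 192*d + 288) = (d - 4)*(d - 2)*(d^4 - 8*d^3 + 13*d^2 + 30*d - 72) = (d - 4)^2*(d - 2)*(d^3 - 4*d^2 - 3*d + 18) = (d - 4)^2*(d - 3)*(d - 2)*(d^2 - d - 6) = (d - 4)^2*(d - 3)*(d - 2)*(d + 2)*(d - 3)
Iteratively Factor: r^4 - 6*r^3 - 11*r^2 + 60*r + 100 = (r - 5)*(r^3 - r^2 - 16*r - 20) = (r - 5)^2*(r^2 + 4*r + 4) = (r - 5)^2*(r + 2)*(r + 2)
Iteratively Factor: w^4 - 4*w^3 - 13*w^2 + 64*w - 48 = (w - 3)*(w^3 - w^2 - 16*w + 16) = (w - 3)*(w - 1)*(w^2 - 16) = (w - 3)*(w - 1)*(w + 4)*(w - 4)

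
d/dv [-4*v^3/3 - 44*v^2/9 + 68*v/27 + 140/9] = -4*v^2 - 88*v/9 + 68/27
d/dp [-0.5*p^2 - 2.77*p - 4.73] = -1.0*p - 2.77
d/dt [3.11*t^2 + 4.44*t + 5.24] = 6.22*t + 4.44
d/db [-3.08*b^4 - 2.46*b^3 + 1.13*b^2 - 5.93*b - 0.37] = -12.32*b^3 - 7.38*b^2 + 2.26*b - 5.93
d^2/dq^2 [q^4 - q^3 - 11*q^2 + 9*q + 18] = 12*q^2 - 6*q - 22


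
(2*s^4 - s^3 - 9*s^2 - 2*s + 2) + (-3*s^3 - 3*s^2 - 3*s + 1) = 2*s^4 - 4*s^3 - 12*s^2 - 5*s + 3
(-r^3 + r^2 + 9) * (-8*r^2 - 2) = 8*r^5 - 8*r^4 + 2*r^3 - 74*r^2 - 18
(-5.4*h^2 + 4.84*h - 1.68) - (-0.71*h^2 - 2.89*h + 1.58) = -4.69*h^2 + 7.73*h - 3.26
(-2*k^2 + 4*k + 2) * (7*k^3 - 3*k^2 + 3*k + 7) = -14*k^5 + 34*k^4 - 4*k^3 - 8*k^2 + 34*k + 14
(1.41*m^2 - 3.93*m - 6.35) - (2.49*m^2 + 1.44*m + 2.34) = -1.08*m^2 - 5.37*m - 8.69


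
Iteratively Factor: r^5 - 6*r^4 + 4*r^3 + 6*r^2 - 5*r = (r - 1)*(r^4 - 5*r^3 - r^2 + 5*r) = (r - 5)*(r - 1)*(r^3 - r) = (r - 5)*(r - 1)^2*(r^2 + r) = (r - 5)*(r - 1)^2*(r + 1)*(r)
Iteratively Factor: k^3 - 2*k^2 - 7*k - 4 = (k + 1)*(k^2 - 3*k - 4) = (k - 4)*(k + 1)*(k + 1)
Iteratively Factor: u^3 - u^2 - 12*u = (u)*(u^2 - u - 12) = u*(u + 3)*(u - 4)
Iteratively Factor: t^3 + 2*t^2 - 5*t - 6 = (t + 1)*(t^2 + t - 6) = (t - 2)*(t + 1)*(t + 3)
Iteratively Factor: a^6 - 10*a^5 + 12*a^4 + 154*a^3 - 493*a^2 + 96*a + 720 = (a - 5)*(a^5 - 5*a^4 - 13*a^3 + 89*a^2 - 48*a - 144) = (a - 5)*(a - 3)*(a^4 - 2*a^3 - 19*a^2 + 32*a + 48) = (a - 5)*(a - 3)*(a + 4)*(a^3 - 6*a^2 + 5*a + 12) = (a - 5)*(a - 4)*(a - 3)*(a + 4)*(a^2 - 2*a - 3) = (a - 5)*(a - 4)*(a - 3)*(a + 1)*(a + 4)*(a - 3)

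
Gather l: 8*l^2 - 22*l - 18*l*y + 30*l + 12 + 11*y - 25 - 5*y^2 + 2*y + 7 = 8*l^2 + l*(8 - 18*y) - 5*y^2 + 13*y - 6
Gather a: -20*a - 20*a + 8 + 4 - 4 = 8 - 40*a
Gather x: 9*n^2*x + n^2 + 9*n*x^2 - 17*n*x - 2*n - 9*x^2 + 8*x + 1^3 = n^2 - 2*n + x^2*(9*n - 9) + x*(9*n^2 - 17*n + 8) + 1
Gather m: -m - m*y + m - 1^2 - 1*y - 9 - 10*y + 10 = -m*y - 11*y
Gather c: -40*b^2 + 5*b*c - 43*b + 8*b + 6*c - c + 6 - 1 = -40*b^2 - 35*b + c*(5*b + 5) + 5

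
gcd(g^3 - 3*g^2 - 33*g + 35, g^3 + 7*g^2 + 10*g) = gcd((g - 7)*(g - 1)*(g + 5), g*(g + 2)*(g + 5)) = g + 5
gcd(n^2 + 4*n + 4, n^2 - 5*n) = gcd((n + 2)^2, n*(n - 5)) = 1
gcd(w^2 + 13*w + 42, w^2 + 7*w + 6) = w + 6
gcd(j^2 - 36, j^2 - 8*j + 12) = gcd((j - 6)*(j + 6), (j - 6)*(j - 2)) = j - 6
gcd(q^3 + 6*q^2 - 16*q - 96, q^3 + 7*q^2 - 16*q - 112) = q^2 - 16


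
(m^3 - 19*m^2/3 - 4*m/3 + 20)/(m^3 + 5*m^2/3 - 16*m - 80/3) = (m^2 - 8*m + 12)/(m^2 - 16)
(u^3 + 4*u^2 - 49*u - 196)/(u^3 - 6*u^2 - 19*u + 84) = (u + 7)/(u - 3)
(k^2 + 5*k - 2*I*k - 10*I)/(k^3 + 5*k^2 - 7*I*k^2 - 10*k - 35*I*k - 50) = 1/(k - 5*I)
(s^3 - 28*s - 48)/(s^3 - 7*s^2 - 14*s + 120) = (s + 2)/(s - 5)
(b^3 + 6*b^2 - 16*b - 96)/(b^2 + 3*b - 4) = (b^2 + 2*b - 24)/(b - 1)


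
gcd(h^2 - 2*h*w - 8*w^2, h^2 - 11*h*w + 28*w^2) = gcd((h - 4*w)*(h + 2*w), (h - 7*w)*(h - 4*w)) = -h + 4*w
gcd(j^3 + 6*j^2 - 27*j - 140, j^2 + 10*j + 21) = j + 7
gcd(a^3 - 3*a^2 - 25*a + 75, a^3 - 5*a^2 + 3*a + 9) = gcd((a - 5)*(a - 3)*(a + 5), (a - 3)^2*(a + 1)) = a - 3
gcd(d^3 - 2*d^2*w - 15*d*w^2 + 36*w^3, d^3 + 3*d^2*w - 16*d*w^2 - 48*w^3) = d + 4*w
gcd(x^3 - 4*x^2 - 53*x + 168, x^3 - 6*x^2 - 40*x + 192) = x - 8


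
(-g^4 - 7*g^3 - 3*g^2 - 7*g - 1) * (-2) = 2*g^4 + 14*g^3 + 6*g^2 + 14*g + 2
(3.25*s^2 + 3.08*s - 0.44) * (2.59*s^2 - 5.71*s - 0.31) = 8.4175*s^4 - 10.5803*s^3 - 19.7339*s^2 + 1.5576*s + 0.1364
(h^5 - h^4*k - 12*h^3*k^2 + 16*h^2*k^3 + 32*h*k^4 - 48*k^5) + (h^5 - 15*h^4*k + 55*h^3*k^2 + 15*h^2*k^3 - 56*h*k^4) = 2*h^5 - 16*h^4*k + 43*h^3*k^2 + 31*h^2*k^3 - 24*h*k^4 - 48*k^5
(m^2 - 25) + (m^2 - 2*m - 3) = 2*m^2 - 2*m - 28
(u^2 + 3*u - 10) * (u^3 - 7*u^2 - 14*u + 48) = u^5 - 4*u^4 - 45*u^3 + 76*u^2 + 284*u - 480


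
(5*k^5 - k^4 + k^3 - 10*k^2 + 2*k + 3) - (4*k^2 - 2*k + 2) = 5*k^5 - k^4 + k^3 - 14*k^2 + 4*k + 1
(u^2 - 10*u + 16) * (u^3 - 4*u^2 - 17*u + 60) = u^5 - 14*u^4 + 39*u^3 + 166*u^2 - 872*u + 960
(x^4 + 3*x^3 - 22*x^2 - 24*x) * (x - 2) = x^5 + x^4 - 28*x^3 + 20*x^2 + 48*x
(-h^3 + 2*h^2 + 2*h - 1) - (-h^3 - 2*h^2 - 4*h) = 4*h^2 + 6*h - 1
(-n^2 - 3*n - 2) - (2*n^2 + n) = -3*n^2 - 4*n - 2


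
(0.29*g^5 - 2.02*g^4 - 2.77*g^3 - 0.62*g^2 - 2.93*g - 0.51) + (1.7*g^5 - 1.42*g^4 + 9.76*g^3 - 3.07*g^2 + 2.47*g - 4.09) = 1.99*g^5 - 3.44*g^4 + 6.99*g^3 - 3.69*g^2 - 0.46*g - 4.6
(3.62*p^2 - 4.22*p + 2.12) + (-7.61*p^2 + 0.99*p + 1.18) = -3.99*p^2 - 3.23*p + 3.3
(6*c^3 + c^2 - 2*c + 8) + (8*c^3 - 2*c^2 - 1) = 14*c^3 - c^2 - 2*c + 7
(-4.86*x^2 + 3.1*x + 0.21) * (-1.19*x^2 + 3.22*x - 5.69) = 5.7834*x^4 - 19.3382*x^3 + 37.3855*x^2 - 16.9628*x - 1.1949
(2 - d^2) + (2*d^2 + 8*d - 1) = d^2 + 8*d + 1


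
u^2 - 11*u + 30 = (u - 6)*(u - 5)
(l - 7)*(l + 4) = l^2 - 3*l - 28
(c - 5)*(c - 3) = c^2 - 8*c + 15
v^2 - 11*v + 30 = (v - 6)*(v - 5)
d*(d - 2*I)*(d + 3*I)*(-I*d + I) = -I*d^4 + d^3 + I*d^3 - d^2 - 6*I*d^2 + 6*I*d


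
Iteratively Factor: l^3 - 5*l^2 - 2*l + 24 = (l - 3)*(l^2 - 2*l - 8) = (l - 4)*(l - 3)*(l + 2)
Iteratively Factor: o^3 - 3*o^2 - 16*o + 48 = (o - 4)*(o^2 + o - 12) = (o - 4)*(o + 4)*(o - 3)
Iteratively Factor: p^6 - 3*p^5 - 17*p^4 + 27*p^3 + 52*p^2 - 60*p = (p - 5)*(p^5 + 2*p^4 - 7*p^3 - 8*p^2 + 12*p) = (p - 5)*(p - 2)*(p^4 + 4*p^3 + p^2 - 6*p) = (p - 5)*(p - 2)*(p - 1)*(p^3 + 5*p^2 + 6*p) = (p - 5)*(p - 2)*(p - 1)*(p + 3)*(p^2 + 2*p) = (p - 5)*(p - 2)*(p - 1)*(p + 2)*(p + 3)*(p)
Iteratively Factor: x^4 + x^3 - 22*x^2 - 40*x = (x + 4)*(x^3 - 3*x^2 - 10*x) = x*(x + 4)*(x^2 - 3*x - 10) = x*(x + 2)*(x + 4)*(x - 5)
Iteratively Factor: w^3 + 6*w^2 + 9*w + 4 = (w + 4)*(w^2 + 2*w + 1) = (w + 1)*(w + 4)*(w + 1)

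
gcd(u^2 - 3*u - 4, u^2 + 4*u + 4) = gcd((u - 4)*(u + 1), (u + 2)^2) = 1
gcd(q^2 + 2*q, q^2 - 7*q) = q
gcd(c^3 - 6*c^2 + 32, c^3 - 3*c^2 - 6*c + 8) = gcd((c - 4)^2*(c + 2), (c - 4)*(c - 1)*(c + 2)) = c^2 - 2*c - 8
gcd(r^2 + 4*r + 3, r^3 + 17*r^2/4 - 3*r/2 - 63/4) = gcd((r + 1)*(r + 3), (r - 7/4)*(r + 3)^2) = r + 3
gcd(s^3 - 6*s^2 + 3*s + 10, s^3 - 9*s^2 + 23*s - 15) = s - 5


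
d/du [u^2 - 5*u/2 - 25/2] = 2*u - 5/2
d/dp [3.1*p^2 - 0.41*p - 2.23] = 6.2*p - 0.41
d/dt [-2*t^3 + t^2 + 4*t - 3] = -6*t^2 + 2*t + 4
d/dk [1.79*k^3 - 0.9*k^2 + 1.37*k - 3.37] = 5.37*k^2 - 1.8*k + 1.37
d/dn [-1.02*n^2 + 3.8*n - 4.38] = 3.8 - 2.04*n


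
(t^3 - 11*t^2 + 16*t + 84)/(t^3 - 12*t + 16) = (t^3 - 11*t^2 + 16*t + 84)/(t^3 - 12*t + 16)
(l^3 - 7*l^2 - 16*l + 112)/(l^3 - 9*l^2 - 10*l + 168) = (l - 4)/(l - 6)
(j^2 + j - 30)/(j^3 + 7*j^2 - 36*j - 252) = (j - 5)/(j^2 + j - 42)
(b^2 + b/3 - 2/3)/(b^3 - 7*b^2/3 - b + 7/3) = (3*b - 2)/(3*b^2 - 10*b + 7)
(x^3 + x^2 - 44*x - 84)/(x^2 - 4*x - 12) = (x^2 - x - 42)/(x - 6)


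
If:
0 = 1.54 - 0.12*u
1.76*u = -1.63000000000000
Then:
No Solution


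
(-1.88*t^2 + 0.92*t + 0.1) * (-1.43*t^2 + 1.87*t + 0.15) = 2.6884*t^4 - 4.8312*t^3 + 1.2954*t^2 + 0.325*t + 0.015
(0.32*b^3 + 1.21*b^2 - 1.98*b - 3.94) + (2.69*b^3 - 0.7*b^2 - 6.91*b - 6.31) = 3.01*b^3 + 0.51*b^2 - 8.89*b - 10.25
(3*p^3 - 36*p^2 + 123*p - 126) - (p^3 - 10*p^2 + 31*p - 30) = 2*p^3 - 26*p^2 + 92*p - 96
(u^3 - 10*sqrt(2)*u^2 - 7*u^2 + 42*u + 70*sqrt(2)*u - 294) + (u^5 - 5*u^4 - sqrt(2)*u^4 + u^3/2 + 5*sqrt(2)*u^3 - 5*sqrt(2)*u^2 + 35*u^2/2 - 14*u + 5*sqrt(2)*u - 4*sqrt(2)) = u^5 - 5*u^4 - sqrt(2)*u^4 + 3*u^3/2 + 5*sqrt(2)*u^3 - 15*sqrt(2)*u^2 + 21*u^2/2 + 28*u + 75*sqrt(2)*u - 294 - 4*sqrt(2)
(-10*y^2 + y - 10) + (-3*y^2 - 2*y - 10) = -13*y^2 - y - 20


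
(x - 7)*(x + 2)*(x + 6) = x^3 + x^2 - 44*x - 84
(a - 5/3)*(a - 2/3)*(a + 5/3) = a^3 - 2*a^2/3 - 25*a/9 + 50/27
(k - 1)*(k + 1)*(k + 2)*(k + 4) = k^4 + 6*k^3 + 7*k^2 - 6*k - 8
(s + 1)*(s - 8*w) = s^2 - 8*s*w + s - 8*w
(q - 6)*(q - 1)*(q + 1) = q^3 - 6*q^2 - q + 6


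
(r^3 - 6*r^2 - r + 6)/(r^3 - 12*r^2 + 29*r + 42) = (r - 1)/(r - 7)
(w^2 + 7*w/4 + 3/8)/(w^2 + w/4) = (w + 3/2)/w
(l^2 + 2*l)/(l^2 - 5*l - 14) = l/(l - 7)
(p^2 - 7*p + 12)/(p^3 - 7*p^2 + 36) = (p - 4)/(p^2 - 4*p - 12)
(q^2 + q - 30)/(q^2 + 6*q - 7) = (q^2 + q - 30)/(q^2 + 6*q - 7)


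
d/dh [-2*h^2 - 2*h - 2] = -4*h - 2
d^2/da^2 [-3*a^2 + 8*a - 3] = -6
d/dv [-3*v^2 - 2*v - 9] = -6*v - 2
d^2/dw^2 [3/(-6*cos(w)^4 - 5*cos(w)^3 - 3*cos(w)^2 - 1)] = 9*(-3*(1 - cos(4*w))*(5*cos(w) + 4*cos(2*w) + 6)^2 + (6*cos(w)^4 + 5*cos(w)^3 + 3*cos(w)^2 + 1)*(-32*(1 - cos(2*w))^2 - 5*cos(w) - 88*cos(2*w) - 15*cos(3*w) + 48))/(4*(6*cos(w)^4 + 5*cos(w)^3 + 3*cos(w)^2 + 1)^3)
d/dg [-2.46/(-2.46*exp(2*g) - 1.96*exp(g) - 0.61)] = (-12.1032*exp(g) - 4.8216)*exp(g)/(2.46*exp(2*g) + 1.96*exp(g) + 0.61)^2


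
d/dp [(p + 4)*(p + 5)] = 2*p + 9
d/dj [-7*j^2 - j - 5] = -14*j - 1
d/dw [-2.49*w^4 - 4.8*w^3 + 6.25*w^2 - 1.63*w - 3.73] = -9.96*w^3 - 14.4*w^2 + 12.5*w - 1.63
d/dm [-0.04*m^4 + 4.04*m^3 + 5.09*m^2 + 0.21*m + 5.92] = -0.16*m^3 + 12.12*m^2 + 10.18*m + 0.21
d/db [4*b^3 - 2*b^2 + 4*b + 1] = 12*b^2 - 4*b + 4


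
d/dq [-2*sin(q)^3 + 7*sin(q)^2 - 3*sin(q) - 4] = (-6*sin(q)^2 + 14*sin(q) - 3)*cos(q)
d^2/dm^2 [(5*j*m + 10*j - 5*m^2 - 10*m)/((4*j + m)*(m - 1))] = 10*(-(4*j + m)^2*(m - 1)^2 + (4*j + m)^2*(m - 1)*(-j + 2*m + 2) + (4*j + m)^2*(j*m + 2*j - m^2 - 2*m) + (4*j + m)*(m - 1)^2*(-j + 2*m + 2) + (4*j + m)*(m - 1)*(j*m + 2*j - m^2 - 2*m) + (m - 1)^2*(j*m + 2*j - m^2 - 2*m))/((4*j + m)^3*(m - 1)^3)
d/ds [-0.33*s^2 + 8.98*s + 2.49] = 8.98 - 0.66*s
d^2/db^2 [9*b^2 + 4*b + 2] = 18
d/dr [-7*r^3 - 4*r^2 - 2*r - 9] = -21*r^2 - 8*r - 2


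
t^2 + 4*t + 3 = (t + 1)*(t + 3)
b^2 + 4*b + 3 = (b + 1)*(b + 3)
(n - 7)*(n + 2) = n^2 - 5*n - 14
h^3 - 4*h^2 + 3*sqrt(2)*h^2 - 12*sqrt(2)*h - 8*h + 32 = (h - 4)*(h - sqrt(2))*(h + 4*sqrt(2))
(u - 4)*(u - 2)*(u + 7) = u^3 + u^2 - 34*u + 56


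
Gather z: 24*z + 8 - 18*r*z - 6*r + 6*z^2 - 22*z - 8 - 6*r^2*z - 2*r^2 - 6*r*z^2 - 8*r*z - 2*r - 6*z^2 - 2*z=-2*r^2 - 6*r*z^2 - 8*r + z*(-6*r^2 - 26*r)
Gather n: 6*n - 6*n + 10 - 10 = 0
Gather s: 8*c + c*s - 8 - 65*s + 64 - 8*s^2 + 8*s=8*c - 8*s^2 + s*(c - 57) + 56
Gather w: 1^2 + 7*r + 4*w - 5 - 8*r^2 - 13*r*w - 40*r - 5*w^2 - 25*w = -8*r^2 - 33*r - 5*w^2 + w*(-13*r - 21) - 4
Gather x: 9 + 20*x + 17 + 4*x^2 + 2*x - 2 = 4*x^2 + 22*x + 24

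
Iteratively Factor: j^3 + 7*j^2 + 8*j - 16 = (j - 1)*(j^2 + 8*j + 16) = (j - 1)*(j + 4)*(j + 4)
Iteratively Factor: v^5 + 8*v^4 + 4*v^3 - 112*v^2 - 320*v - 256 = (v + 4)*(v^4 + 4*v^3 - 12*v^2 - 64*v - 64) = (v + 2)*(v + 4)*(v^3 + 2*v^2 - 16*v - 32) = (v + 2)^2*(v + 4)*(v^2 - 16) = (v + 2)^2*(v + 4)^2*(v - 4)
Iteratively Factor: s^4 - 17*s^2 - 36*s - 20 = (s + 2)*(s^3 - 2*s^2 - 13*s - 10) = (s - 5)*(s + 2)*(s^2 + 3*s + 2) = (s - 5)*(s + 1)*(s + 2)*(s + 2)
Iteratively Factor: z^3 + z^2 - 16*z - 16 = (z - 4)*(z^2 + 5*z + 4) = (z - 4)*(z + 4)*(z + 1)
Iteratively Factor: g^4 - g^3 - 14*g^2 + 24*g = (g)*(g^3 - g^2 - 14*g + 24) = g*(g - 3)*(g^2 + 2*g - 8) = g*(g - 3)*(g - 2)*(g + 4)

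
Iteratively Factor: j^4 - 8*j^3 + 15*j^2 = (j - 5)*(j^3 - 3*j^2) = (j - 5)*(j - 3)*(j^2) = j*(j - 5)*(j - 3)*(j)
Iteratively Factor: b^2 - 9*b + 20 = (b - 4)*(b - 5)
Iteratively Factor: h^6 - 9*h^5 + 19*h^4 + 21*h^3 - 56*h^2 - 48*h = (h + 1)*(h^5 - 10*h^4 + 29*h^3 - 8*h^2 - 48*h) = (h - 4)*(h + 1)*(h^4 - 6*h^3 + 5*h^2 + 12*h) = (h - 4)*(h - 3)*(h + 1)*(h^3 - 3*h^2 - 4*h) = h*(h - 4)*(h - 3)*(h + 1)*(h^2 - 3*h - 4) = h*(h - 4)^2*(h - 3)*(h + 1)*(h + 1)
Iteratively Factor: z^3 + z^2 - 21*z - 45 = (z + 3)*(z^2 - 2*z - 15) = (z + 3)^2*(z - 5)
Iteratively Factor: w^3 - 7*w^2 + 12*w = (w - 4)*(w^2 - 3*w) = (w - 4)*(w - 3)*(w)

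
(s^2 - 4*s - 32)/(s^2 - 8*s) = (s + 4)/s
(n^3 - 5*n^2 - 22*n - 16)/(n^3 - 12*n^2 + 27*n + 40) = (n + 2)/(n - 5)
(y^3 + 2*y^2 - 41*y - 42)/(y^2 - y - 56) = (y^2 - 5*y - 6)/(y - 8)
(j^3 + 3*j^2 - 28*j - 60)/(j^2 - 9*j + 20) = (j^2 + 8*j + 12)/(j - 4)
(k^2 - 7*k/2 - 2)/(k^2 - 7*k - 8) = (-k^2 + 7*k/2 + 2)/(-k^2 + 7*k + 8)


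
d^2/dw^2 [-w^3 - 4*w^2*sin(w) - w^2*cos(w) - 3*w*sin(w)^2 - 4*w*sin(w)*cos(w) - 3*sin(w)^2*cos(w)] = 4*w^2*sin(w) + w^2*cos(w) + 4*w*sin(w) + 8*w*sin(2*w) - 16*w*cos(w) - 6*w*cos(2*w) - 6*w - 6*sin(2*w) - 8*sqrt(2)*sin(w + pi/4) + 27*cos(w)/4 - 8*cos(2*w) - 27*cos(3*w)/4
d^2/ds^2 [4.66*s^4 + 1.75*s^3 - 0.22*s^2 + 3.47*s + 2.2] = 55.92*s^2 + 10.5*s - 0.44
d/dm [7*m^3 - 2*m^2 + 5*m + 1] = 21*m^2 - 4*m + 5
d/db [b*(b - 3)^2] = 3*(b - 3)*(b - 1)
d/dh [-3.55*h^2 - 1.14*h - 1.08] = -7.1*h - 1.14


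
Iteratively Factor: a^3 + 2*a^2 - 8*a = (a + 4)*(a^2 - 2*a) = a*(a + 4)*(a - 2)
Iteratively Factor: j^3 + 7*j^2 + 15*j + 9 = (j + 3)*(j^2 + 4*j + 3) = (j + 1)*(j + 3)*(j + 3)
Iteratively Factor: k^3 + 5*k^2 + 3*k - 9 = (k - 1)*(k^2 + 6*k + 9) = (k - 1)*(k + 3)*(k + 3)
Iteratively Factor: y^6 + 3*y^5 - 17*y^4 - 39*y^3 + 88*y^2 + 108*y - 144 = (y - 1)*(y^5 + 4*y^4 - 13*y^3 - 52*y^2 + 36*y + 144) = (y - 1)*(y + 3)*(y^4 + y^3 - 16*y^2 - 4*y + 48) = (y - 1)*(y + 3)*(y + 4)*(y^3 - 3*y^2 - 4*y + 12) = (y - 2)*(y - 1)*(y + 3)*(y + 4)*(y^2 - y - 6) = (y - 2)*(y - 1)*(y + 2)*(y + 3)*(y + 4)*(y - 3)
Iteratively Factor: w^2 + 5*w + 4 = (w + 4)*(w + 1)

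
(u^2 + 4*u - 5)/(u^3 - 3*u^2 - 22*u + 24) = (u + 5)/(u^2 - 2*u - 24)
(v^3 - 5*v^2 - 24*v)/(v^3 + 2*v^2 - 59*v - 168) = v/(v + 7)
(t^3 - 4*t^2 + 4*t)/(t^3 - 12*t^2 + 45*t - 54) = t*(t^2 - 4*t + 4)/(t^3 - 12*t^2 + 45*t - 54)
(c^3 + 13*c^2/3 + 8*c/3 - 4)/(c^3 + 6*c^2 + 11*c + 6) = (c - 2/3)/(c + 1)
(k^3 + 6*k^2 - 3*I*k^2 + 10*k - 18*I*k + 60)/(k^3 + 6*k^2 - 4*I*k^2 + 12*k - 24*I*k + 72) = (k - 5*I)/(k - 6*I)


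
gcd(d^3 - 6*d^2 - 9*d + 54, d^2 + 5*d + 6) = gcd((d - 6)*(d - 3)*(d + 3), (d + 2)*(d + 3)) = d + 3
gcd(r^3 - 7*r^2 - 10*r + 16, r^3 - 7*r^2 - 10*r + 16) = r^3 - 7*r^2 - 10*r + 16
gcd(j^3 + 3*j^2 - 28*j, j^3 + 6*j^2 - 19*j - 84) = j^2 + 3*j - 28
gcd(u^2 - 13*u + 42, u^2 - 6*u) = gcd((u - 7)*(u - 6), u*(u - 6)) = u - 6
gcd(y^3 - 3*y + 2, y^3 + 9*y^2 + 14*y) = y + 2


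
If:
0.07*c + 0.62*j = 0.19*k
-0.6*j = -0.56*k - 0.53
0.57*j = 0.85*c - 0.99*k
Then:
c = -1.46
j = -0.19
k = -1.15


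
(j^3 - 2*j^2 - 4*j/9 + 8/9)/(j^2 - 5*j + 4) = (9*j^3 - 18*j^2 - 4*j + 8)/(9*(j^2 - 5*j + 4))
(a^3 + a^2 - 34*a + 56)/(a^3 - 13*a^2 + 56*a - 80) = (a^2 + 5*a - 14)/(a^2 - 9*a + 20)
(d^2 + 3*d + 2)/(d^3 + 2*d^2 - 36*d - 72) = (d + 1)/(d^2 - 36)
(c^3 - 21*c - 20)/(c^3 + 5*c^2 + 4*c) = (c - 5)/c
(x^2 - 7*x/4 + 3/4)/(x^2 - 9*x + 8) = (x - 3/4)/(x - 8)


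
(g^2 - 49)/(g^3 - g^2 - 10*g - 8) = (49 - g^2)/(-g^3 + g^2 + 10*g + 8)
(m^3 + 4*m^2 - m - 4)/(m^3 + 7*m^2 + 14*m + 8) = (m - 1)/(m + 2)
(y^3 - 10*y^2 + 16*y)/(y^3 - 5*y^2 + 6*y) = (y - 8)/(y - 3)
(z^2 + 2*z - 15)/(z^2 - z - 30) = (z - 3)/(z - 6)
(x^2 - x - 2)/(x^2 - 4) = (x + 1)/(x + 2)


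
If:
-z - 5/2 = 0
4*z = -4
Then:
No Solution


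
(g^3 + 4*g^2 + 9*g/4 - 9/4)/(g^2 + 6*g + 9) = (g^2 + g - 3/4)/(g + 3)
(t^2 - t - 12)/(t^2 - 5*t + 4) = (t + 3)/(t - 1)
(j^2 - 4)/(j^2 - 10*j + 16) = (j + 2)/(j - 8)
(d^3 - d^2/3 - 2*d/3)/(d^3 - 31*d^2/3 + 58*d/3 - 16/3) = d*(3*d^2 - d - 2)/(3*d^3 - 31*d^2 + 58*d - 16)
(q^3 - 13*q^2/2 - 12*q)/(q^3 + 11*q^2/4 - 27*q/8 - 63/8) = 4*q*(q - 8)/(4*q^2 + 5*q - 21)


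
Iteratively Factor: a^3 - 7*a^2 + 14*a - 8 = (a - 2)*(a^2 - 5*a + 4) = (a - 2)*(a - 1)*(a - 4)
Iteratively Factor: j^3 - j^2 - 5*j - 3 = (j + 1)*(j^2 - 2*j - 3) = (j - 3)*(j + 1)*(j + 1)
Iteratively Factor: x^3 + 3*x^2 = (x)*(x^2 + 3*x) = x^2*(x + 3)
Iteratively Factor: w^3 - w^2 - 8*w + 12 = (w + 3)*(w^2 - 4*w + 4) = (w - 2)*(w + 3)*(w - 2)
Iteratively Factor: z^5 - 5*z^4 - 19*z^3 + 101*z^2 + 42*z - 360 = (z + 2)*(z^4 - 7*z^3 - 5*z^2 + 111*z - 180) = (z - 3)*(z + 2)*(z^3 - 4*z^2 - 17*z + 60) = (z - 5)*(z - 3)*(z + 2)*(z^2 + z - 12) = (z - 5)*(z - 3)*(z + 2)*(z + 4)*(z - 3)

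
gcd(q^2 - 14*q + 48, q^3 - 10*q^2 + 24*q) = q - 6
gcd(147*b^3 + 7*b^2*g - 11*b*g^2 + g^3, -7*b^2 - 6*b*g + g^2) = 7*b - g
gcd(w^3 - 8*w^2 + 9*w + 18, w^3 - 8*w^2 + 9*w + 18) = w^3 - 8*w^2 + 9*w + 18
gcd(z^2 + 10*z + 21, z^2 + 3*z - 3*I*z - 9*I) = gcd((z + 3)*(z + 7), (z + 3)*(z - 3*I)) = z + 3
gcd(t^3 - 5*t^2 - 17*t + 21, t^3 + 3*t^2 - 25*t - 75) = t + 3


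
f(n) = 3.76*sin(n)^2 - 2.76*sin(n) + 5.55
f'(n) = 7.52*sin(n)*cos(n) - 2.76*cos(n)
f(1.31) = 6.39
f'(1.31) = 1.16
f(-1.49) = 12.04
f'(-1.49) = -0.83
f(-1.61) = 12.06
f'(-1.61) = 0.40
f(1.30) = 6.38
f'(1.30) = 1.20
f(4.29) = 11.20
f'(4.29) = 3.94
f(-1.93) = 11.43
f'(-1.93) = 3.45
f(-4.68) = 6.55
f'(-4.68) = -0.15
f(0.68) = 5.30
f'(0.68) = 1.53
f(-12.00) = 5.15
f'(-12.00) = 1.08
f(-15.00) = 8.93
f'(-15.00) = 5.81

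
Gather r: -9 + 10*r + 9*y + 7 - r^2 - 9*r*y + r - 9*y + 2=-r^2 + r*(11 - 9*y)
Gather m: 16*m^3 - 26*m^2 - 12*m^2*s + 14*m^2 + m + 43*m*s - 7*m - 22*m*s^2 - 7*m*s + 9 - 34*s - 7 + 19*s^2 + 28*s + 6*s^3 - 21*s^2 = 16*m^3 + m^2*(-12*s - 12) + m*(-22*s^2 + 36*s - 6) + 6*s^3 - 2*s^2 - 6*s + 2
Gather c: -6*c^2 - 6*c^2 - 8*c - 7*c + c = -12*c^2 - 14*c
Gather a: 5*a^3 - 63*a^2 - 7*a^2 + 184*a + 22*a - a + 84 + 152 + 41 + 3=5*a^3 - 70*a^2 + 205*a + 280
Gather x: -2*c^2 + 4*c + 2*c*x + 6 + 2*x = -2*c^2 + 4*c + x*(2*c + 2) + 6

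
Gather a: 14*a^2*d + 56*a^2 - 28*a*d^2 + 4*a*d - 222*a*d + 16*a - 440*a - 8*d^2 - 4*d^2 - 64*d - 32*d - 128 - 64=a^2*(14*d + 56) + a*(-28*d^2 - 218*d - 424) - 12*d^2 - 96*d - 192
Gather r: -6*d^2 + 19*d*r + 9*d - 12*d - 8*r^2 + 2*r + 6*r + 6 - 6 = -6*d^2 - 3*d - 8*r^2 + r*(19*d + 8)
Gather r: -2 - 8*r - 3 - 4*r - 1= -12*r - 6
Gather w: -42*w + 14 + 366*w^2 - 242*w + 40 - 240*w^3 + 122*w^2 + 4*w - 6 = -240*w^3 + 488*w^2 - 280*w + 48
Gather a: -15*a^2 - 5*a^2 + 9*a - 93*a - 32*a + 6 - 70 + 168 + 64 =-20*a^2 - 116*a + 168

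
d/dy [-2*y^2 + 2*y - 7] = 2 - 4*y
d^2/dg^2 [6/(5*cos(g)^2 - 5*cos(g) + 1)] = 30*(20*sin(g)^4 - 11*sin(g)^2 + 79*cos(g)/4 - 15*cos(3*g)/4 - 17)/(5*sin(g)^2 + 5*cos(g) - 6)^3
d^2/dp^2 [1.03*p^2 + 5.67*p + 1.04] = 2.06000000000000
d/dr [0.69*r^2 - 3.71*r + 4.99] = 1.38*r - 3.71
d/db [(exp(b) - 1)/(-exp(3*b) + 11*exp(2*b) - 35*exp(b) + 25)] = 2*exp(b)/(exp(3*b) - 15*exp(2*b) + 75*exp(b) - 125)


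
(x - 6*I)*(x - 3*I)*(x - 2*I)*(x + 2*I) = x^4 - 9*I*x^3 - 14*x^2 - 36*I*x - 72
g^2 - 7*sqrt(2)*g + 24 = (g - 4*sqrt(2))*(g - 3*sqrt(2))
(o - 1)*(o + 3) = o^2 + 2*o - 3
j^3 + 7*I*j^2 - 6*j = j*(j + I)*(j + 6*I)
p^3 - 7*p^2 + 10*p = p*(p - 5)*(p - 2)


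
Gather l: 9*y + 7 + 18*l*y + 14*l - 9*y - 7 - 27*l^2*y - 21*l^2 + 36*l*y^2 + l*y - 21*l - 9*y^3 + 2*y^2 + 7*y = l^2*(-27*y - 21) + l*(36*y^2 + 19*y - 7) - 9*y^3 + 2*y^2 + 7*y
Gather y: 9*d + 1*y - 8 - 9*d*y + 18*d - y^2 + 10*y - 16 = 27*d - y^2 + y*(11 - 9*d) - 24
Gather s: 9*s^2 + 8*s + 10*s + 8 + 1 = 9*s^2 + 18*s + 9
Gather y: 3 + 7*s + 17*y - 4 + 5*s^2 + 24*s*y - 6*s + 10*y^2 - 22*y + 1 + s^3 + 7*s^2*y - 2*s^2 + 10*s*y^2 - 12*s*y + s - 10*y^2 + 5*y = s^3 + 3*s^2 + 10*s*y^2 + 2*s + y*(7*s^2 + 12*s)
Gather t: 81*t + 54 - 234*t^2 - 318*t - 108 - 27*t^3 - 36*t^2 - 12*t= -27*t^3 - 270*t^2 - 249*t - 54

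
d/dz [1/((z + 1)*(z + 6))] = (-2*z - 7)/(z^4 + 14*z^3 + 61*z^2 + 84*z + 36)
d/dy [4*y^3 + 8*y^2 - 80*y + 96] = 12*y^2 + 16*y - 80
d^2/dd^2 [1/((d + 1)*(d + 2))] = 2*((d + 1)^2 + (d + 1)*(d + 2) + (d + 2)^2)/((d + 1)^3*(d + 2)^3)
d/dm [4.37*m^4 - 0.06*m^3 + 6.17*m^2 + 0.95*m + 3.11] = 17.48*m^3 - 0.18*m^2 + 12.34*m + 0.95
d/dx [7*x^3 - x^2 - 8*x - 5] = 21*x^2 - 2*x - 8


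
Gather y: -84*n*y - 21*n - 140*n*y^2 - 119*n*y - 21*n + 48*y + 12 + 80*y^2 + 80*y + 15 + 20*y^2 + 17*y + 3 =-42*n + y^2*(100 - 140*n) + y*(145 - 203*n) + 30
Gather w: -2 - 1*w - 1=-w - 3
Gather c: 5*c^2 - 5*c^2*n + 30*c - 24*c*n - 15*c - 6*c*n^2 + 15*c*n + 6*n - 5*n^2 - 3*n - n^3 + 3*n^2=c^2*(5 - 5*n) + c*(-6*n^2 - 9*n + 15) - n^3 - 2*n^2 + 3*n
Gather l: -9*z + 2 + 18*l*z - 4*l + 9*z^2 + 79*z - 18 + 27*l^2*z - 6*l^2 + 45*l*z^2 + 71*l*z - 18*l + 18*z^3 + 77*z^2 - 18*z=l^2*(27*z - 6) + l*(45*z^2 + 89*z - 22) + 18*z^3 + 86*z^2 + 52*z - 16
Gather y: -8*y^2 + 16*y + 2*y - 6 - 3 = -8*y^2 + 18*y - 9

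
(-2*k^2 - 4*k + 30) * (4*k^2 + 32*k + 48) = -8*k^4 - 80*k^3 - 104*k^2 + 768*k + 1440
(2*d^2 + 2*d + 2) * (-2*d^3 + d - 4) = -4*d^5 - 4*d^4 - 2*d^3 - 6*d^2 - 6*d - 8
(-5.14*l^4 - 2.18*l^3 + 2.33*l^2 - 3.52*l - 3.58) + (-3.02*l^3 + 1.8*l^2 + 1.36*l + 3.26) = -5.14*l^4 - 5.2*l^3 + 4.13*l^2 - 2.16*l - 0.32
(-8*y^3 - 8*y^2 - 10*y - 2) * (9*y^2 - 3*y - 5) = -72*y^5 - 48*y^4 - 26*y^3 + 52*y^2 + 56*y + 10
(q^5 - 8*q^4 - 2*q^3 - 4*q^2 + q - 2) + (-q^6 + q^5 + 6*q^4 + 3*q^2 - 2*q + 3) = -q^6 + 2*q^5 - 2*q^4 - 2*q^3 - q^2 - q + 1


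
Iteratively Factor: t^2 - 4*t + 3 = (t - 1)*(t - 3)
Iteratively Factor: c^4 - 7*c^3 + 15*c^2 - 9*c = (c - 3)*(c^3 - 4*c^2 + 3*c) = (c - 3)^2*(c^2 - c) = c*(c - 3)^2*(c - 1)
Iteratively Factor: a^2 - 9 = (a - 3)*(a + 3)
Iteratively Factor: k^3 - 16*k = (k)*(k^2 - 16) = k*(k - 4)*(k + 4)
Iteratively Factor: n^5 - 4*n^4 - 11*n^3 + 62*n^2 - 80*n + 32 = (n - 4)*(n^4 - 11*n^2 + 18*n - 8) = (n - 4)*(n - 1)*(n^3 + n^2 - 10*n + 8) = (n - 4)*(n - 2)*(n - 1)*(n^2 + 3*n - 4) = (n - 4)*(n - 2)*(n - 1)*(n + 4)*(n - 1)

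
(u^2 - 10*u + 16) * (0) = 0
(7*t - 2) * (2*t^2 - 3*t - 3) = 14*t^3 - 25*t^2 - 15*t + 6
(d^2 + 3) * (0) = 0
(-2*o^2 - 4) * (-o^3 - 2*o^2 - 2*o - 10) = 2*o^5 + 4*o^4 + 8*o^3 + 28*o^2 + 8*o + 40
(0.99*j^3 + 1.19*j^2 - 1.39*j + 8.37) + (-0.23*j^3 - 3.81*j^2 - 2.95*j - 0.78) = 0.76*j^3 - 2.62*j^2 - 4.34*j + 7.59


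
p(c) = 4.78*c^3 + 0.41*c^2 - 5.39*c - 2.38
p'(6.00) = 515.77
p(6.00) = 1012.52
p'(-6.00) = 505.93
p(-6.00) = -987.76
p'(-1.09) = 10.75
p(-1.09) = -2.21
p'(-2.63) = 91.64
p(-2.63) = -72.32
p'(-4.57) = 290.35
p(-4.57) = -425.41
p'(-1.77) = 38.08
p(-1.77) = -18.06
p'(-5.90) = 488.95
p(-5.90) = -938.02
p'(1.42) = 24.69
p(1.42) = 4.48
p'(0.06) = -5.29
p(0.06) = -2.70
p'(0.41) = -2.64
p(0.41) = -4.19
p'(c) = 14.34*c^2 + 0.82*c - 5.39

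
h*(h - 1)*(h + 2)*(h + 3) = h^4 + 4*h^3 + h^2 - 6*h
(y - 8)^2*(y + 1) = y^3 - 15*y^2 + 48*y + 64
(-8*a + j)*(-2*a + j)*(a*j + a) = 16*a^3*j + 16*a^3 - 10*a^2*j^2 - 10*a^2*j + a*j^3 + a*j^2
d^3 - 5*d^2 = d^2*(d - 5)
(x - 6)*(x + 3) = x^2 - 3*x - 18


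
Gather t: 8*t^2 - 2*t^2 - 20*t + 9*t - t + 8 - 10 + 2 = 6*t^2 - 12*t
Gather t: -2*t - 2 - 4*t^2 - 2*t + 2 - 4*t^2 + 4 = -8*t^2 - 4*t + 4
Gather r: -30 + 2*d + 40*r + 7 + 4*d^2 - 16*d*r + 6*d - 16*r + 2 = 4*d^2 + 8*d + r*(24 - 16*d) - 21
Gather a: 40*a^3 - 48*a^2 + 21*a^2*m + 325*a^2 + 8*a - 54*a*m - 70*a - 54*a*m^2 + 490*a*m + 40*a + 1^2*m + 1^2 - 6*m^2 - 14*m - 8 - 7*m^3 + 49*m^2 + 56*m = 40*a^3 + a^2*(21*m + 277) + a*(-54*m^2 + 436*m - 22) - 7*m^3 + 43*m^2 + 43*m - 7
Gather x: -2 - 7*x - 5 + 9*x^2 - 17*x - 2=9*x^2 - 24*x - 9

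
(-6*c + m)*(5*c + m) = -30*c^2 - c*m + m^2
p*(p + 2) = p^2 + 2*p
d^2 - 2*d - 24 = (d - 6)*(d + 4)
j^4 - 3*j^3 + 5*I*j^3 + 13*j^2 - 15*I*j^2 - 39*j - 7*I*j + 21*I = (j - 3)*(j - I)^2*(j + 7*I)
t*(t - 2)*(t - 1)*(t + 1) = t^4 - 2*t^3 - t^2 + 2*t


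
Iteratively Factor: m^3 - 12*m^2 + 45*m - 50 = (m - 5)*(m^2 - 7*m + 10) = (m - 5)*(m - 2)*(m - 5)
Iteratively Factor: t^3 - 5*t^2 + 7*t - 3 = (t - 3)*(t^2 - 2*t + 1) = (t - 3)*(t - 1)*(t - 1)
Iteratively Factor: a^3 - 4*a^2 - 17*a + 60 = (a - 3)*(a^2 - a - 20) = (a - 3)*(a + 4)*(a - 5)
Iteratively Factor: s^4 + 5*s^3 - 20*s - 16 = (s + 2)*(s^3 + 3*s^2 - 6*s - 8) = (s + 1)*(s + 2)*(s^2 + 2*s - 8) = (s + 1)*(s + 2)*(s + 4)*(s - 2)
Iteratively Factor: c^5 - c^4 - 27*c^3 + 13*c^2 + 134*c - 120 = (c - 1)*(c^4 - 27*c^2 - 14*c + 120) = (c - 1)*(c + 4)*(c^3 - 4*c^2 - 11*c + 30) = (c - 2)*(c - 1)*(c + 4)*(c^2 - 2*c - 15) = (c - 2)*(c - 1)*(c + 3)*(c + 4)*(c - 5)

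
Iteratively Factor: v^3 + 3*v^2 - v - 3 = (v + 1)*(v^2 + 2*v - 3) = (v + 1)*(v + 3)*(v - 1)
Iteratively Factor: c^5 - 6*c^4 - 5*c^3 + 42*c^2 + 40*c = (c + 2)*(c^4 - 8*c^3 + 11*c^2 + 20*c) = c*(c + 2)*(c^3 - 8*c^2 + 11*c + 20) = c*(c - 5)*(c + 2)*(c^2 - 3*c - 4) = c*(c - 5)*(c + 1)*(c + 2)*(c - 4)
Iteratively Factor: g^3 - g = (g)*(g^2 - 1) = g*(g - 1)*(g + 1)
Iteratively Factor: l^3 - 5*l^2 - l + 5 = (l - 5)*(l^2 - 1) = (l - 5)*(l - 1)*(l + 1)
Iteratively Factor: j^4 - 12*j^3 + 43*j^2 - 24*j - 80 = (j + 1)*(j^3 - 13*j^2 + 56*j - 80) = (j - 5)*(j + 1)*(j^2 - 8*j + 16) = (j - 5)*(j - 4)*(j + 1)*(j - 4)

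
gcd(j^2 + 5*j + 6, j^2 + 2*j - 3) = j + 3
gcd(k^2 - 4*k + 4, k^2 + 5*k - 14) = k - 2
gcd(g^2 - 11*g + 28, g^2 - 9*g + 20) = g - 4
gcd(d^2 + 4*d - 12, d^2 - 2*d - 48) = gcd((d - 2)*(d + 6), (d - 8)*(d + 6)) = d + 6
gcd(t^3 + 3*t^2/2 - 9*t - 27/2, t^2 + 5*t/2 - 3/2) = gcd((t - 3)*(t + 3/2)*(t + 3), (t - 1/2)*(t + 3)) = t + 3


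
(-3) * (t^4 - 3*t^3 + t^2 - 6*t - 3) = -3*t^4 + 9*t^3 - 3*t^2 + 18*t + 9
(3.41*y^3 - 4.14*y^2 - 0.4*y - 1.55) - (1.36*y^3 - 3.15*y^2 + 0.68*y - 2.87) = 2.05*y^3 - 0.99*y^2 - 1.08*y + 1.32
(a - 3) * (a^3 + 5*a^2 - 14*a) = a^4 + 2*a^3 - 29*a^2 + 42*a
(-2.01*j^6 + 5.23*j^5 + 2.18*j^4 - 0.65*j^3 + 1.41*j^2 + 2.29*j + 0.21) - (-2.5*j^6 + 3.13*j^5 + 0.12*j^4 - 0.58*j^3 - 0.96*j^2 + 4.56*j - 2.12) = 0.49*j^6 + 2.1*j^5 + 2.06*j^4 - 0.0700000000000001*j^3 + 2.37*j^2 - 2.27*j + 2.33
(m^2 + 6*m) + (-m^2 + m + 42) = 7*m + 42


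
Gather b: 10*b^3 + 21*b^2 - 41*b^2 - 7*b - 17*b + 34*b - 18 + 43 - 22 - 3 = 10*b^3 - 20*b^2 + 10*b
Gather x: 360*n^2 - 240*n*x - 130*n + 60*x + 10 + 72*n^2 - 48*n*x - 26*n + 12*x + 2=432*n^2 - 156*n + x*(72 - 288*n) + 12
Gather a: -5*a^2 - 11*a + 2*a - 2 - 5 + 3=-5*a^2 - 9*a - 4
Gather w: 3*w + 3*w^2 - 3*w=3*w^2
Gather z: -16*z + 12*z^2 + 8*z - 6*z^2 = 6*z^2 - 8*z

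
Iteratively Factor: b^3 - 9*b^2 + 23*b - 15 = (b - 1)*(b^2 - 8*b + 15) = (b - 5)*(b - 1)*(b - 3)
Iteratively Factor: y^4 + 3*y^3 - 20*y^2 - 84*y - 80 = (y + 2)*(y^3 + y^2 - 22*y - 40) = (y + 2)*(y + 4)*(y^2 - 3*y - 10) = (y + 2)^2*(y + 4)*(y - 5)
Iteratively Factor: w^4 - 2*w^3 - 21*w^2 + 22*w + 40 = (w - 5)*(w^3 + 3*w^2 - 6*w - 8) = (w - 5)*(w + 1)*(w^2 + 2*w - 8) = (w - 5)*(w + 1)*(w + 4)*(w - 2)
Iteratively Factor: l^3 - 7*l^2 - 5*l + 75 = (l + 3)*(l^2 - 10*l + 25) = (l - 5)*(l + 3)*(l - 5)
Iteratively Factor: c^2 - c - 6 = (c + 2)*(c - 3)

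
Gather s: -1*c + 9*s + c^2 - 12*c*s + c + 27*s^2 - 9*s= c^2 - 12*c*s + 27*s^2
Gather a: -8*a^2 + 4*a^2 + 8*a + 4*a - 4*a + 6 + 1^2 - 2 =-4*a^2 + 8*a + 5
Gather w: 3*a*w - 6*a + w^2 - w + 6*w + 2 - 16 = -6*a + w^2 + w*(3*a + 5) - 14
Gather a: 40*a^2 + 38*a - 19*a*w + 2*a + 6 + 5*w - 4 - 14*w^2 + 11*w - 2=40*a^2 + a*(40 - 19*w) - 14*w^2 + 16*w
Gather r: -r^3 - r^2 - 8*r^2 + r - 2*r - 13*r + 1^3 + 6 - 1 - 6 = -r^3 - 9*r^2 - 14*r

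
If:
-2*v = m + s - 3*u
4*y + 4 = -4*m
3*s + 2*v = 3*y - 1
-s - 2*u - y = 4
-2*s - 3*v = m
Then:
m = 17/28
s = -13/4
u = 3/7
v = 55/28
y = -45/28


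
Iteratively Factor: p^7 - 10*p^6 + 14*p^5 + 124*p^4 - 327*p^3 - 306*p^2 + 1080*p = (p + 3)*(p^6 - 13*p^5 + 53*p^4 - 35*p^3 - 222*p^2 + 360*p) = (p - 3)*(p + 3)*(p^5 - 10*p^4 + 23*p^3 + 34*p^2 - 120*p) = (p - 4)*(p - 3)*(p + 3)*(p^4 - 6*p^3 - p^2 + 30*p) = (p - 5)*(p - 4)*(p - 3)*(p + 3)*(p^3 - p^2 - 6*p) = (p - 5)*(p - 4)*(p - 3)^2*(p + 3)*(p^2 + 2*p) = (p - 5)*(p - 4)*(p - 3)^2*(p + 2)*(p + 3)*(p)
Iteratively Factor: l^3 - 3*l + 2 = (l - 1)*(l^2 + l - 2) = (l - 1)*(l + 2)*(l - 1)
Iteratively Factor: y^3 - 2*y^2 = (y)*(y^2 - 2*y) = y^2*(y - 2)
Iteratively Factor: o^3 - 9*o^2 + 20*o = (o)*(o^2 - 9*o + 20) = o*(o - 5)*(o - 4)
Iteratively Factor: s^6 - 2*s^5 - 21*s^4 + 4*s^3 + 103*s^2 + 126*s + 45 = (s + 3)*(s^5 - 5*s^4 - 6*s^3 + 22*s^2 + 37*s + 15) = (s + 1)*(s + 3)*(s^4 - 6*s^3 + 22*s + 15) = (s - 5)*(s + 1)*(s + 3)*(s^3 - s^2 - 5*s - 3) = (s - 5)*(s + 1)^2*(s + 3)*(s^2 - 2*s - 3) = (s - 5)*(s - 3)*(s + 1)^2*(s + 3)*(s + 1)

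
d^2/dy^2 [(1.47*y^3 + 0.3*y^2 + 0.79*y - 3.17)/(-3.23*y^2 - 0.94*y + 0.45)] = (-1.4210854715202e-14*y^5 - 1.4210854715202e-14*y^4 - 21.533336*y^3 + 199.548318*y^2 + 49.072884*y + 14.027374)/(33.698267*y^6 + 29.420778*y^5 - 5.522331*y^4 - 7.367156*y^3 + 0.769365*y^2 + 0.57105*y - 0.091125)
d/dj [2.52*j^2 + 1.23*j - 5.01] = 5.04*j + 1.23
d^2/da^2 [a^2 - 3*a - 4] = 2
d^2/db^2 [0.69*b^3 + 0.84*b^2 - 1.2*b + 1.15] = 4.14*b + 1.68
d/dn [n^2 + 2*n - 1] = 2*n + 2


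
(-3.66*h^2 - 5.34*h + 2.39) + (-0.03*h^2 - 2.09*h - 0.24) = -3.69*h^2 - 7.43*h + 2.15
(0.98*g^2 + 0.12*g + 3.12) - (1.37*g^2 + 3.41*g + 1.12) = -0.39*g^2 - 3.29*g + 2.0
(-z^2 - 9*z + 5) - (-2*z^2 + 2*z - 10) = z^2 - 11*z + 15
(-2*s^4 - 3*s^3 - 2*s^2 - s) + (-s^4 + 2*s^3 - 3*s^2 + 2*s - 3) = -3*s^4 - s^3 - 5*s^2 + s - 3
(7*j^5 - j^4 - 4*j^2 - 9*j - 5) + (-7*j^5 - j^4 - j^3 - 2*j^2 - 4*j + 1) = -2*j^4 - j^3 - 6*j^2 - 13*j - 4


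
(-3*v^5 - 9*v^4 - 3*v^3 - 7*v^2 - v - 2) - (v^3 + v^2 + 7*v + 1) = -3*v^5 - 9*v^4 - 4*v^3 - 8*v^2 - 8*v - 3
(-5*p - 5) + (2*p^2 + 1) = 2*p^2 - 5*p - 4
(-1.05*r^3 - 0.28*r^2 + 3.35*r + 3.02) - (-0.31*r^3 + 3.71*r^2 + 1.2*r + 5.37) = -0.74*r^3 - 3.99*r^2 + 2.15*r - 2.35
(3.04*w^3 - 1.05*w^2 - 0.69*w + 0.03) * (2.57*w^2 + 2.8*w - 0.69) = 7.8128*w^5 + 5.8135*w^4 - 6.8109*w^3 - 1.1304*w^2 + 0.5601*w - 0.0207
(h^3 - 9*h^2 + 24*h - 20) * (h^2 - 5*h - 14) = h^5 - 14*h^4 + 55*h^3 - 14*h^2 - 236*h + 280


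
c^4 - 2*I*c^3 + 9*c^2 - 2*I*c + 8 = (c - 4*I)*(c - I)*(c + I)*(c + 2*I)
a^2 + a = a*(a + 1)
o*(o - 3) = o^2 - 3*o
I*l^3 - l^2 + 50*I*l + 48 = (l - 6*I)*(l + 8*I)*(I*l + 1)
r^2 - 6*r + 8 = (r - 4)*(r - 2)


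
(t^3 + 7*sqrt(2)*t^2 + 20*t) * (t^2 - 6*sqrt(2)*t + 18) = t^5 + sqrt(2)*t^4 - 46*t^3 + 6*sqrt(2)*t^2 + 360*t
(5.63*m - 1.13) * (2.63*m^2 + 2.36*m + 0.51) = 14.8069*m^3 + 10.3149*m^2 + 0.204500000000001*m - 0.5763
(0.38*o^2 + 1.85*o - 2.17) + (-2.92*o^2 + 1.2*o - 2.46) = -2.54*o^2 + 3.05*o - 4.63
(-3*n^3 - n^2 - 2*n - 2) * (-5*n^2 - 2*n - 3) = 15*n^5 + 11*n^4 + 21*n^3 + 17*n^2 + 10*n + 6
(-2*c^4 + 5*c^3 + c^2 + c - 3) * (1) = -2*c^4 + 5*c^3 + c^2 + c - 3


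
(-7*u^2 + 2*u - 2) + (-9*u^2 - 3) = -16*u^2 + 2*u - 5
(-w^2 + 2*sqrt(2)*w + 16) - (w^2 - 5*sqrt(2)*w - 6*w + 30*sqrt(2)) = -2*w^2 + 6*w + 7*sqrt(2)*w - 30*sqrt(2) + 16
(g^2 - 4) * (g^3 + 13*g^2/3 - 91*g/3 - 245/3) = g^5 + 13*g^4/3 - 103*g^3/3 - 99*g^2 + 364*g/3 + 980/3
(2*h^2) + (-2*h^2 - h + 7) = 7 - h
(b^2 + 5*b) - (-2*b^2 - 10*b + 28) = 3*b^2 + 15*b - 28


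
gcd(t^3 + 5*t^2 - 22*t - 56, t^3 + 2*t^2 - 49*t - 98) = t^2 + 9*t + 14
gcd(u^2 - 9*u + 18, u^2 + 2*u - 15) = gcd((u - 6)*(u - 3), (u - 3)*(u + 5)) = u - 3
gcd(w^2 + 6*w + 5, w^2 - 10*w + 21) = 1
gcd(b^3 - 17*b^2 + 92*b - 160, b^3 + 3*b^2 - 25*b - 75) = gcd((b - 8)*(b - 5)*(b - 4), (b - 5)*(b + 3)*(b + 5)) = b - 5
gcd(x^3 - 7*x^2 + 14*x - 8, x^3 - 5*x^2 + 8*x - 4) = x^2 - 3*x + 2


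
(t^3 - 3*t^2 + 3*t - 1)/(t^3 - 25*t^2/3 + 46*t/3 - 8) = 3*(t^2 - 2*t + 1)/(3*t^2 - 22*t + 24)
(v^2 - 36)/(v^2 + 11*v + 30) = (v - 6)/(v + 5)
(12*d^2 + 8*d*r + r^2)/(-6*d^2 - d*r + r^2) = (6*d + r)/(-3*d + r)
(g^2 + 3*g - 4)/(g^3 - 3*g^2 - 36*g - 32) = (g - 1)/(g^2 - 7*g - 8)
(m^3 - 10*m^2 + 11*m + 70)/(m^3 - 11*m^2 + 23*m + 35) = (m + 2)/(m + 1)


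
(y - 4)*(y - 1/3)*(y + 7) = y^3 + 8*y^2/3 - 29*y + 28/3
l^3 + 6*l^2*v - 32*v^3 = (l - 2*v)*(l + 4*v)^2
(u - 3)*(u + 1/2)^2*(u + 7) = u^4 + 5*u^3 - 67*u^2/4 - 20*u - 21/4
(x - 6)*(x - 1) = x^2 - 7*x + 6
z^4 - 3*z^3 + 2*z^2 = z^2*(z - 2)*(z - 1)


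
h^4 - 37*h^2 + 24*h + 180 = (h - 5)*(h - 3)*(h + 2)*(h + 6)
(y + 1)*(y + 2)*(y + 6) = y^3 + 9*y^2 + 20*y + 12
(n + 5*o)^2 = n^2 + 10*n*o + 25*o^2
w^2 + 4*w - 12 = (w - 2)*(w + 6)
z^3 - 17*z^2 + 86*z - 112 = (z - 8)*(z - 7)*(z - 2)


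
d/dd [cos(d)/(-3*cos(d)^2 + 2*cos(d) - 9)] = 3*(sin(d)^2 + 2)*sin(d)/(3*sin(d)^2 + 2*cos(d) - 12)^2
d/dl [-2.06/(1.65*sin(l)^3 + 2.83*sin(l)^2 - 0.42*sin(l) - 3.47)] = (10.197*sin(l)^2 + 11.6596*sin(l) - 0.8652)*cos(l)/(1.65*sin(l)^3 + 2.83*sin(l)^2 - 0.42*sin(l) - 3.47)^2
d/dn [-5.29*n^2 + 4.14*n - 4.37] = 4.14 - 10.58*n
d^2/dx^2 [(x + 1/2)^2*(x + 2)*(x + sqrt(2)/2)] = 12*x^2 + 3*sqrt(2)*x + 18*x + 3*sqrt(2) + 9/2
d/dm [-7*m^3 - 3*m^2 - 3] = 3*m*(-7*m - 2)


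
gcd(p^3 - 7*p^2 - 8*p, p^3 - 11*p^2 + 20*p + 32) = p^2 - 7*p - 8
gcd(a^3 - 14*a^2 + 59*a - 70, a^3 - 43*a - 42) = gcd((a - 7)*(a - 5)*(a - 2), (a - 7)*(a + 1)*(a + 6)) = a - 7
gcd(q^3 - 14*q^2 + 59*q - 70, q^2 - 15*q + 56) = q - 7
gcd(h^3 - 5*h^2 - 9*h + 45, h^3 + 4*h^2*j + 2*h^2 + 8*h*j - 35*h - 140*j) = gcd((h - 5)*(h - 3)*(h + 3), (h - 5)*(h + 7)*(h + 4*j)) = h - 5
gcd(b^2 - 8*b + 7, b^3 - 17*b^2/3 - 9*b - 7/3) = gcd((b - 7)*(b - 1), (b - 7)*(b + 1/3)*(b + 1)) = b - 7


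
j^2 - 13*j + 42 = (j - 7)*(j - 6)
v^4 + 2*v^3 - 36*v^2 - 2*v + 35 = (v - 5)*(v - 1)*(v + 1)*(v + 7)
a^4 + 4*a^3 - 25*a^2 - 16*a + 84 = (a - 3)*(a - 2)*(a + 2)*(a + 7)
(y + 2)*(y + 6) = y^2 + 8*y + 12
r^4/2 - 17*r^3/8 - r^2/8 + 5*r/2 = r*(r/2 + 1/2)*(r - 4)*(r - 5/4)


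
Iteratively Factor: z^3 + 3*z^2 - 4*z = (z - 1)*(z^2 + 4*z) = (z - 1)*(z + 4)*(z)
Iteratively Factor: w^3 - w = (w - 1)*(w^2 + w) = w*(w - 1)*(w + 1)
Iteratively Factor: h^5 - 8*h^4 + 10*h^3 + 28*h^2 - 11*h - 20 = (h - 4)*(h^4 - 4*h^3 - 6*h^2 + 4*h + 5) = (h - 5)*(h - 4)*(h^3 + h^2 - h - 1) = (h - 5)*(h - 4)*(h + 1)*(h^2 - 1) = (h - 5)*(h - 4)*(h - 1)*(h + 1)*(h + 1)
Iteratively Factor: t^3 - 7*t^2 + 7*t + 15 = (t + 1)*(t^2 - 8*t + 15) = (t - 5)*(t + 1)*(t - 3)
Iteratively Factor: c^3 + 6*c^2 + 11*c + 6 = (c + 1)*(c^2 + 5*c + 6) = (c + 1)*(c + 2)*(c + 3)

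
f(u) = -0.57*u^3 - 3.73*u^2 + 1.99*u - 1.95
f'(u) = -1.71*u^2 - 7.46*u + 1.99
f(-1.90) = -15.29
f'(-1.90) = 9.99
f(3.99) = -89.60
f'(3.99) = -55.00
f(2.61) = -32.30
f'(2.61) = -29.13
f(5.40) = -189.73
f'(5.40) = -88.16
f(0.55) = -2.08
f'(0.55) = -2.63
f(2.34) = -25.02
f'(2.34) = -24.83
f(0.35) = -1.73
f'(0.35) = -0.83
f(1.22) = -6.11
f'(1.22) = -9.66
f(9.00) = -701.70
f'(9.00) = -203.66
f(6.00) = -247.41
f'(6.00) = -104.33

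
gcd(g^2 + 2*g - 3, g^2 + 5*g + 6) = g + 3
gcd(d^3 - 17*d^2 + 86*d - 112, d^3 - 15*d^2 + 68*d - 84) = d^2 - 9*d + 14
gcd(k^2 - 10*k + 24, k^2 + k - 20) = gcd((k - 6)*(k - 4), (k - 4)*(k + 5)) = k - 4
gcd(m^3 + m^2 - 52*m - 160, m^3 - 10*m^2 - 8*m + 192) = m^2 - 4*m - 32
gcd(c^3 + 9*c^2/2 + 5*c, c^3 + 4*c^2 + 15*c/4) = c^2 + 5*c/2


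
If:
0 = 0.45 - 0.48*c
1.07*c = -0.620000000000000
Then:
No Solution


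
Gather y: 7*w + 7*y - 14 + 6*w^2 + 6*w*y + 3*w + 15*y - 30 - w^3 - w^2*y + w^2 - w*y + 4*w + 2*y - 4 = -w^3 + 7*w^2 + 14*w + y*(-w^2 + 5*w + 24) - 48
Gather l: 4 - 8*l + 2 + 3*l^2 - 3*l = 3*l^2 - 11*l + 6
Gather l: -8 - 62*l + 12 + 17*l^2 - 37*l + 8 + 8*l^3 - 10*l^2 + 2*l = 8*l^3 + 7*l^2 - 97*l + 12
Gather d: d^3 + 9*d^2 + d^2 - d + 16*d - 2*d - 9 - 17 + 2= d^3 + 10*d^2 + 13*d - 24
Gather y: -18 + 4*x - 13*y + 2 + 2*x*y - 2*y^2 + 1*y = 4*x - 2*y^2 + y*(2*x - 12) - 16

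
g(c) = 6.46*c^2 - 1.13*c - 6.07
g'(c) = 12.92*c - 1.13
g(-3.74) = 88.52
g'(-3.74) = -49.45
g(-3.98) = 100.76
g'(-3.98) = -52.55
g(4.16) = 101.02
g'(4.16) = 52.62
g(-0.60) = -3.07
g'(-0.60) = -8.88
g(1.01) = -0.62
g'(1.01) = 11.92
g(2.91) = 45.35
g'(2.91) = 36.47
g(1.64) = 9.45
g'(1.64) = 20.06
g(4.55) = 122.53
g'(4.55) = 57.66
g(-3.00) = 55.46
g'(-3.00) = -39.89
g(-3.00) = 55.46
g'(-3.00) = -39.89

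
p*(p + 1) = p^2 + p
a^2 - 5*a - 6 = (a - 6)*(a + 1)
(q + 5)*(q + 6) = q^2 + 11*q + 30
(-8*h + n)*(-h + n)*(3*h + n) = 24*h^3 - 19*h^2*n - 6*h*n^2 + n^3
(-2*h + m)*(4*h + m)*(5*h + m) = -40*h^3 + 2*h^2*m + 7*h*m^2 + m^3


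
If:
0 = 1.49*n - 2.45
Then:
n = 1.64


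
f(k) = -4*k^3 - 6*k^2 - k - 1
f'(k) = -12*k^2 - 12*k - 1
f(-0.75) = -1.94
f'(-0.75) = 1.25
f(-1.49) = 0.40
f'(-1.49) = -9.76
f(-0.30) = -1.13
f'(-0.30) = 1.52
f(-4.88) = 325.85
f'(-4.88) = -228.21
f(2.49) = -102.44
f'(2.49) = -105.28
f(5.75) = -965.56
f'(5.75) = -466.75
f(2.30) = -83.71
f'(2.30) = -92.08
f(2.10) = -66.60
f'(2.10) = -79.12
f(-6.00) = 653.00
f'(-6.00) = -361.00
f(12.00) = -7789.00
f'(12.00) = -1873.00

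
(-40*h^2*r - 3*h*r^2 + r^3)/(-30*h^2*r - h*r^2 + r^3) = (-8*h + r)/(-6*h + r)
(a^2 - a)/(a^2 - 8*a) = (a - 1)/(a - 8)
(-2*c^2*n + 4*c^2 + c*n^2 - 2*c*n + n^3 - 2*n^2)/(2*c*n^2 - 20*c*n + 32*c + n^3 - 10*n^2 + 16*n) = (-c + n)/(n - 8)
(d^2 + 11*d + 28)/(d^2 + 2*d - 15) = (d^2 + 11*d + 28)/(d^2 + 2*d - 15)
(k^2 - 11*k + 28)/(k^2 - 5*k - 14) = (k - 4)/(k + 2)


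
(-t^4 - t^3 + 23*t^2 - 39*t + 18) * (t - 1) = -t^5 + 24*t^3 - 62*t^2 + 57*t - 18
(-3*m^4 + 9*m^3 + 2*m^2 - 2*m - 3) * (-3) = 9*m^4 - 27*m^3 - 6*m^2 + 6*m + 9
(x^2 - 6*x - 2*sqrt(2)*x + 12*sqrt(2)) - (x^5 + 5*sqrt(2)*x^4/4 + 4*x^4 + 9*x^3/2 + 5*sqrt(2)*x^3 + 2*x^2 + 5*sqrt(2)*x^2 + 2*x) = -x^5 - 4*x^4 - 5*sqrt(2)*x^4/4 - 5*sqrt(2)*x^3 - 9*x^3/2 - 5*sqrt(2)*x^2 - x^2 - 8*x - 2*sqrt(2)*x + 12*sqrt(2)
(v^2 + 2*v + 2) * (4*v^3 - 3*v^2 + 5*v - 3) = 4*v^5 + 5*v^4 + 7*v^3 + v^2 + 4*v - 6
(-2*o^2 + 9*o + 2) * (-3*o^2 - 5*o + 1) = 6*o^4 - 17*o^3 - 53*o^2 - o + 2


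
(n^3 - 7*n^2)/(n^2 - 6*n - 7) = n^2/(n + 1)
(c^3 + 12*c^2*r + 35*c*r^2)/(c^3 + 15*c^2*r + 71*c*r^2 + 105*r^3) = c/(c + 3*r)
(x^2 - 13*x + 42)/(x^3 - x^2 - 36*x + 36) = (x - 7)/(x^2 + 5*x - 6)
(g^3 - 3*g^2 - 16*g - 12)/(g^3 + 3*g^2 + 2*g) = (g - 6)/g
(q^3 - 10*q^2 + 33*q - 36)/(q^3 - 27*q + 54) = (q - 4)/(q + 6)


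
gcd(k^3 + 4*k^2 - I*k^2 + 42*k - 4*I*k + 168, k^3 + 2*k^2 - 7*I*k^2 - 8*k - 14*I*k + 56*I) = k^2 + k*(4 - 7*I) - 28*I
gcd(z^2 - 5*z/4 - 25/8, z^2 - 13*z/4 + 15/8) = z - 5/2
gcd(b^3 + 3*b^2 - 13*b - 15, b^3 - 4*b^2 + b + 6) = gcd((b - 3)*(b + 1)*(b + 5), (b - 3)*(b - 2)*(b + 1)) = b^2 - 2*b - 3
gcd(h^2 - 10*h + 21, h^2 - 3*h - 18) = 1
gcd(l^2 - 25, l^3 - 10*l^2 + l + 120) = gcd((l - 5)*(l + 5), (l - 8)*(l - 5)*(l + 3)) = l - 5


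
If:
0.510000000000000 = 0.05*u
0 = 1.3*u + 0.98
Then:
No Solution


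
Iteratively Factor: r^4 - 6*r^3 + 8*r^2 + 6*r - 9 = (r - 3)*(r^3 - 3*r^2 - r + 3) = (r - 3)^2*(r^2 - 1) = (r - 3)^2*(r - 1)*(r + 1)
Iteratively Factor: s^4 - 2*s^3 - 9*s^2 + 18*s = (s - 3)*(s^3 + s^2 - 6*s) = (s - 3)*(s - 2)*(s^2 + 3*s) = s*(s - 3)*(s - 2)*(s + 3)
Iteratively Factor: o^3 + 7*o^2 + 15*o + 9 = (o + 3)*(o^2 + 4*o + 3) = (o + 1)*(o + 3)*(o + 3)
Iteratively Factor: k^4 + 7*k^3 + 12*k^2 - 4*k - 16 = (k + 2)*(k^3 + 5*k^2 + 2*k - 8) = (k - 1)*(k + 2)*(k^2 + 6*k + 8) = (k - 1)*(k + 2)^2*(k + 4)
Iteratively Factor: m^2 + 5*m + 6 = (m + 3)*(m + 2)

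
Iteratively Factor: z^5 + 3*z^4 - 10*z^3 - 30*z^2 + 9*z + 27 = (z - 1)*(z^4 + 4*z^3 - 6*z^2 - 36*z - 27) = (z - 3)*(z - 1)*(z^3 + 7*z^2 + 15*z + 9) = (z - 3)*(z - 1)*(z + 3)*(z^2 + 4*z + 3) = (z - 3)*(z - 1)*(z + 3)^2*(z + 1)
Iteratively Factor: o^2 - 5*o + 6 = (o - 3)*(o - 2)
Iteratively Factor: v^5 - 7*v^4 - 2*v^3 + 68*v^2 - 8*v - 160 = (v - 4)*(v^4 - 3*v^3 - 14*v^2 + 12*v + 40) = (v - 5)*(v - 4)*(v^3 + 2*v^2 - 4*v - 8) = (v - 5)*(v - 4)*(v - 2)*(v^2 + 4*v + 4) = (v - 5)*(v - 4)*(v - 2)*(v + 2)*(v + 2)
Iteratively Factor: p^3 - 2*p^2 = (p)*(p^2 - 2*p) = p*(p - 2)*(p)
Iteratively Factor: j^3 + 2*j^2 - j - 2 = (j + 1)*(j^2 + j - 2) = (j + 1)*(j + 2)*(j - 1)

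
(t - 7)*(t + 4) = t^2 - 3*t - 28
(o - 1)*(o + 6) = o^2 + 5*o - 6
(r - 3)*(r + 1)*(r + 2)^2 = r^4 + 2*r^3 - 7*r^2 - 20*r - 12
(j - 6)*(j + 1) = j^2 - 5*j - 6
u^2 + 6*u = u*(u + 6)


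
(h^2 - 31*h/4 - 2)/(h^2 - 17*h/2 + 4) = (4*h + 1)/(2*(2*h - 1))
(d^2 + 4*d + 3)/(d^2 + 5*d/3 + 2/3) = 3*(d + 3)/(3*d + 2)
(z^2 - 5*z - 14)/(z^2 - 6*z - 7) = (z + 2)/(z + 1)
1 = 1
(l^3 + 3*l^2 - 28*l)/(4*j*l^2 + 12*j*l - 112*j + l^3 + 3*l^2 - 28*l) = l/(4*j + l)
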